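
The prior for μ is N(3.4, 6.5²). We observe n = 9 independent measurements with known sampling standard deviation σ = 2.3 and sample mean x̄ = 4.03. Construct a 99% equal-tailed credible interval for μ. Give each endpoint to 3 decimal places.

Posterior precision = 1/6.5² + 9/2.3² = 0.0237 + 1.7013 = 1.7250, so posterior SD = 0.7614.
Posterior mean = (3.4/6.5² + 9·4.03/2.3²) / 1.7250 = 4.0214.
Interval: 4.0214 ± 2.576 × 0.7614 → [2.060, 5.983].

[2.060, 5.983]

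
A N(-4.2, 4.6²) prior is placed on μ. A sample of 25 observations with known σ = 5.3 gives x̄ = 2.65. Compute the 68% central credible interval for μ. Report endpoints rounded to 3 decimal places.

[1.277, 3.332]

Posterior precision = 1/4.6² + 25/5.3² = 0.0473 + 0.8900 = 0.9373, so posterior SD = 1.0329.
Posterior mean = (-4.2/4.6² + 25·2.65/5.3²) / 0.9373 = 2.3046.
Interval: 2.3046 ± 0.994 × 1.0329 → [1.277, 3.332].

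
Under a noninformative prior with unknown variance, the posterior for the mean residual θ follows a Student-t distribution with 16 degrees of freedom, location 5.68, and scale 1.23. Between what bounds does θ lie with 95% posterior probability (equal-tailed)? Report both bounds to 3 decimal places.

[3.073, 8.287]

The t_16 distribution is symmetric; the 95% interval is 5.68 ± t·1.23 with t_{0.975,16} = 2.120.
Half-width: 2.120 × 1.23 = 2.607.
5.68 − 2.607 = 3.073; 5.68 + 2.607 = 8.287.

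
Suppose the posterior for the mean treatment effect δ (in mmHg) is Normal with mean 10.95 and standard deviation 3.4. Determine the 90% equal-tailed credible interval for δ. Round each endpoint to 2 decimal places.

[5.36, 16.54]

The posterior is symmetric, so the 90% equal-tailed interval is δ = 10.95 ± z·3.4 with z = 1.645.
Half-width: 1.645 × 3.4 = 5.59.
10.95 − 5.59 = 5.36; 10.95 + 5.59 = 16.54.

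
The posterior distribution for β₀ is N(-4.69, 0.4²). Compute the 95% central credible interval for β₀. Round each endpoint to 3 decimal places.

[-5.474, -3.906]

The posterior is symmetric, so the 95% equal-tailed interval is β₀ = -4.69 ± z·0.4 with z = 1.960.
Half-width: 1.960 × 0.4 = 0.784.
-4.69 − 0.784 = -5.474; -4.69 + 0.784 = -3.906.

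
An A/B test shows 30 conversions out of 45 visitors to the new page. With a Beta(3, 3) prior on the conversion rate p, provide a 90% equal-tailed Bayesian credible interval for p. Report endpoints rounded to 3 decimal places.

[0.535, 0.753]

Posterior: Beta(3+30, 3+15) = Beta(33, 18).
Equal-tailed 90% interval: the 0.05 and 0.95 quantiles of Beta(33, 18).
Posterior mean ≈ 0.647, SD ≈ 0.066; a Normal approximation gives roughly [0.538, 0.756].
Exact: F⁻¹(0.05) = 0.535; F⁻¹(0.95) = 0.753.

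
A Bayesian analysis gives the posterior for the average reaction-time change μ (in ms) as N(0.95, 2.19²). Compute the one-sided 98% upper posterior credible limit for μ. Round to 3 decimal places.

Need U with P(μ ≤ U) = 0.98: U = 0.95 + z_{0.02}·2.19.
z = 2.054; U = 0.95 + 2.054 × 2.19 = 5.448.

5.448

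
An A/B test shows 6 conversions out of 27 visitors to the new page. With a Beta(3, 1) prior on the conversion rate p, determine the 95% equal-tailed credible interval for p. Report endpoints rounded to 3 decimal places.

Posterior: Beta(3+6, 1+21) = Beta(9, 22).
Equal-tailed 95% interval: the 0.025 and 0.975 quantiles of Beta(9, 22).
Posterior mean ≈ 0.290, SD ≈ 0.080; a Normal approximation gives roughly [0.133, 0.448].
Exact: F⁻¹(0.025) = 0.147; F⁻¹(0.975) = 0.459.

[0.147, 0.459]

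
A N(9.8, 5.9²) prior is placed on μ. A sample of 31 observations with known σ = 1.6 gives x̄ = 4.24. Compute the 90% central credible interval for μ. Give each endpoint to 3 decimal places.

[3.781, 4.725]

Posterior precision = 1/5.9² + 31/1.6² = 0.0287 + 12.1094 = 12.1381, so posterior SD = 0.2870.
Posterior mean = (9.8/5.9² + 31·4.24/1.6²) / 12.1381 = 4.2532.
Interval: 4.2532 ± 1.645 × 0.2870 → [3.781, 4.725].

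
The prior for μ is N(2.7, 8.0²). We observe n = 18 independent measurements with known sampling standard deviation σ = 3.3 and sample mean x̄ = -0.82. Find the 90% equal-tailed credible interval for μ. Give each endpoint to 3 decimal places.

Posterior precision = 1/8.0² + 18/3.3² = 0.0156 + 1.6529 = 1.6685, so posterior SD = 0.7742.
Posterior mean = (2.7/8.0² + 18·-0.82/3.3²) / 1.6685 = -0.7870.
Interval: -0.7870 ± 1.645 × 0.7742 → [-2.060, 0.486].

[-2.060, 0.486]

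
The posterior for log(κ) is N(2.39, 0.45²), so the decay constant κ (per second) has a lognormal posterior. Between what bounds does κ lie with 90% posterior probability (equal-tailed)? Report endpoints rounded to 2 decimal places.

On the log scale the 90% interval is 2.39 ± 1.645 × 0.45 = [1.6498, 3.1302].
Exponentiate: [e^1.6498, e^3.1302] = [5.21, 22.88].

[5.21, 22.88]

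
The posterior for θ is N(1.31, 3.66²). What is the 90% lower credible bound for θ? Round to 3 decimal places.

Need L with P(θ ≥ L) = 0.90: L = 1.31 − z_{0.1}·3.66.
z = 1.282; L = 1.31 − 1.282 × 3.66 = -3.380.

-3.380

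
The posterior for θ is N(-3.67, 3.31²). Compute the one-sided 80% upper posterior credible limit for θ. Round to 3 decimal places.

Need U with P(θ ≤ U) = 0.80: U = -3.67 + z_{0.2}·3.31.
z = 0.842; U = -3.67 + 0.842 × 3.31 = -0.884.

-0.884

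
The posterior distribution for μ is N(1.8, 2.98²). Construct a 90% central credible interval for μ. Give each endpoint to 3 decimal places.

The posterior is symmetric, so the 90% equal-tailed interval is μ = 1.8 ± z·2.98 with z = 1.645.
Half-width: 1.645 × 2.98 = 4.902.
1.8 − 4.902 = -3.102; 1.8 + 4.902 = 6.702.

[-3.102, 6.702]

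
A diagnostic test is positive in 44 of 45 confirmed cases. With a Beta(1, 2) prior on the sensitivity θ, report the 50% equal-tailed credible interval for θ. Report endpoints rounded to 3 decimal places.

[0.918, 0.963]

Posterior: Beta(1+44, 2+1) = Beta(45, 3).
Equal-tailed 50% interval: the 0.25 and 0.75 quantiles of Beta(45, 3).
Posterior mean ≈ 0.938, SD ≈ 0.035; a Normal approximation gives roughly [0.914, 0.961].
Exact: F⁻¹(0.25) = 0.918; F⁻¹(0.75) = 0.963.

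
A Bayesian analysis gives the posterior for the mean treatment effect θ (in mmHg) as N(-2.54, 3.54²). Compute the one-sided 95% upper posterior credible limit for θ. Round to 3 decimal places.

3.283

Need U with P(θ ≤ U) = 0.95: U = -2.54 + z_{0.05}·3.54.
z = 1.645; U = -2.54 + 1.645 × 3.54 = 3.283.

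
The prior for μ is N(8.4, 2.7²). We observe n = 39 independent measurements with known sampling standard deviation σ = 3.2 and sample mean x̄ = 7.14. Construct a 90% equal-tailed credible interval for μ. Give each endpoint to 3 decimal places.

Posterior precision = 1/2.7² + 39/3.2² = 0.1372 + 3.8086 = 3.9458, so posterior SD = 0.5034.
Posterior mean = (8.4/2.7² + 39·7.14/3.2²) / 3.9458 = 7.1838.
Interval: 7.1838 ± 1.645 × 0.5034 → [6.356, 8.012].

[6.356, 8.012]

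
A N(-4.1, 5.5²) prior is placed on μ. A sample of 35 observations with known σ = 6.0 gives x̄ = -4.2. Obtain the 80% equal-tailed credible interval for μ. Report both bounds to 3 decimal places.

[-5.475, -2.919]

Posterior precision = 1/5.5² + 35/6.0² = 0.0331 + 0.9722 = 1.0053, so posterior SD = 0.9974.
Posterior mean = (-4.1/5.5² + 35·-4.2/6.0²) / 1.0053 = -4.1967.
Interval: -4.1967 ± 1.282 × 0.9974 → [-5.475, -2.919].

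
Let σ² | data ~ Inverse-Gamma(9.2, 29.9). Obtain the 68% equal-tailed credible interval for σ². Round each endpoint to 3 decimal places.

[2.459, 4.795]

Inverse-Gamma(9.2, 29.9) quantiles: F⁻¹(0.16) and F⁻¹(0.84).
Equivalently, 1/σ² ~ Gamma(9.2, rate = 29.9); invert its 0.84 and 0.16 quantiles.
Posterior mean ≈ 3.646, SD ≈ 1.359; a Normal approximation gives roughly [2.295, 4.998].
Exact: lower = 2.459; upper = 4.795.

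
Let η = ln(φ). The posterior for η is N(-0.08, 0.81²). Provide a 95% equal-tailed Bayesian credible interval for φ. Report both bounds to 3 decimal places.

[0.189, 4.516]

On the log scale the 95% interval is -0.08 ± 1.960 × 0.81 = [-1.6676, 1.5076].
Exponentiate: [e^-1.6676, e^1.5076] = [0.189, 4.516].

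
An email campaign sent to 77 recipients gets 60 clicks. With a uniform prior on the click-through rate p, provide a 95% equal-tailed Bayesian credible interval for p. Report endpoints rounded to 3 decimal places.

[0.674, 0.857]

Posterior: Beta(1+60, 1+17) = Beta(61, 18).
Equal-tailed 95% interval: the 0.025 and 0.975 quantiles of Beta(61, 18).
Posterior mean ≈ 0.772, SD ≈ 0.047; a Normal approximation gives roughly [0.680, 0.864].
Exact: F⁻¹(0.025) = 0.674; F⁻¹(0.975) = 0.857.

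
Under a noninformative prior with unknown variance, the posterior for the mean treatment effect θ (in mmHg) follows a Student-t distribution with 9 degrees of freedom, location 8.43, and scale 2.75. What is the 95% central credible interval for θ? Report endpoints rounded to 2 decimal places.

[2.21, 14.65]

The t_9 distribution is symmetric; the 95% interval is 8.43 ± t·2.75 with t_{0.975,9} = 2.262.
Half-width: 2.262 × 2.75 = 6.22.
8.43 − 6.22 = 2.21; 8.43 + 6.22 = 14.65.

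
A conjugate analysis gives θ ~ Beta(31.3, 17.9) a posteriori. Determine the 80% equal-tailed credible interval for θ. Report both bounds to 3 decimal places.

Posterior: Beta(31.3, 17.9).
Equal-tailed 80% interval: the 0.1 and 0.9 quantiles of Beta(31.3, 17.9).
Posterior mean ≈ 0.636, SD ≈ 0.068; a Normal approximation gives roughly [0.549, 0.723].
Exact: F⁻¹(0.1) = 0.547; F⁻¹(0.9) = 0.722.

[0.547, 0.722]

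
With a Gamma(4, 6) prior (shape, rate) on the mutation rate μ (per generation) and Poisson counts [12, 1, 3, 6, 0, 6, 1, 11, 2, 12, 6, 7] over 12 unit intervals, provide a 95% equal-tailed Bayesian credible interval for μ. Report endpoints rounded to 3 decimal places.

Posterior: Gamma(4+67, 6+12) = Gamma(71, 18) (shape, rate).
Equal-tailed 95% interval: Gamma(71, 18) quantiles at 0.025 and 0.975.
Posterior mean ≈ 3.944, SD ≈ 0.468; a Normal approximation gives roughly [3.027, 4.862].
Exact: lower = 3.081; upper = 4.913.

[3.081, 4.913]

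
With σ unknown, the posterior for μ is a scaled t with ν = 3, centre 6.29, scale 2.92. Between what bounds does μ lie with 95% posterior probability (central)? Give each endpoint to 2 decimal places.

[-3.00, 15.58]

The t_3 distribution is symmetric; the 95% interval is 6.29 ± t·2.92 with t_{0.975,3} = 3.182.
Half-width: 3.182 × 2.92 = 9.29.
6.29 − 9.29 = -3.00; 6.29 + 9.29 = 15.58.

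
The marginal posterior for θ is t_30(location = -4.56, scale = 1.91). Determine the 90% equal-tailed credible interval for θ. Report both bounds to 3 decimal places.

[-7.802, -1.318]

The t_30 distribution is symmetric; the 90% interval is -4.56 ± t·1.91 with t_{0.95,30} = 1.697.
Half-width: 1.697 × 1.91 = 3.242.
-4.56 − 3.242 = -7.802; -4.56 + 3.242 = -1.318.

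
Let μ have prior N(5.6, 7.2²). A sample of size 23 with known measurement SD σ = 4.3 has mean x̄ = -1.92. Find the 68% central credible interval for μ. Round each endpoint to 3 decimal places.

[-2.690, -0.920]

Posterior precision = 1/7.2² + 23/4.3² = 0.0193 + 1.2439 = 1.2632, so posterior SD = 0.8897.
Posterior mean = (5.6/7.2² + 23·-1.92/4.3²) / 1.2632 = -1.8052.
Interval: -1.8052 ± 0.994 × 0.8897 → [-2.690, -0.920].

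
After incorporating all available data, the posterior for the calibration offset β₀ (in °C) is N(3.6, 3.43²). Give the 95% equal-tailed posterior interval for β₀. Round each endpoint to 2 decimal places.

[-3.12, 10.32]

The posterior is symmetric, so the 95% equal-tailed interval is β₀ = 3.6 ± z·3.43 with z = 1.960.
Half-width: 1.960 × 3.43 = 6.72.
3.6 − 6.72 = -3.12; 3.6 + 6.72 = 10.32.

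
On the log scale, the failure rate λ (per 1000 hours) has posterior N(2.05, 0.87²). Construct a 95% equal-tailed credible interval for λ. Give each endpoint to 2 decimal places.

On the log scale the 95% interval is 2.05 ± 1.960 × 0.87 = [0.3448, 3.7552].
Exponentiate: [e^0.3448, e^3.7552] = [1.41, 42.74].

[1.41, 42.74]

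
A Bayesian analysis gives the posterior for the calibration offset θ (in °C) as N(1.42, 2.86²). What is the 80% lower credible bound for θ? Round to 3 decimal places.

-0.987

Need L with P(θ ≥ L) = 0.80: L = 1.42 − z_{0.2}·2.86.
z = 0.842; L = 1.42 − 0.842 × 2.86 = -0.987.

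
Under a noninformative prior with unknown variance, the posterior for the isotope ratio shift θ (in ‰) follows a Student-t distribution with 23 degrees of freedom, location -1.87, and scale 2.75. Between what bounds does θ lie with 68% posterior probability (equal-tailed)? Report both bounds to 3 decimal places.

The t_23 distribution is symmetric; the 68% interval is -1.87 ± t·2.75 with t_{0.84,23} = 1.016.
Half-width: 1.016 × 2.75 = 2.795.
-1.87 − 2.795 = -4.665; -1.87 + 2.795 = 0.925.

[-4.665, 0.925]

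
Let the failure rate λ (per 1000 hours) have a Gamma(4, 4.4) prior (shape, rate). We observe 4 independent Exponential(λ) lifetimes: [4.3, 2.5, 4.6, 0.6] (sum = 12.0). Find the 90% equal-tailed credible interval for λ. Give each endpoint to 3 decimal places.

Posterior: Gamma(4+4, 4.4+12.0) = Gamma(8, 16.4) (shape, rate).
Equal-tailed 90% interval: Gamma(8, 16.4) quantiles at 0.05 and 0.95.
Posterior mean ≈ 0.488, SD ≈ 0.172; a Normal approximation gives roughly [0.204, 0.771].
Exact: lower = 0.243; upper = 0.802.

[0.243, 0.802]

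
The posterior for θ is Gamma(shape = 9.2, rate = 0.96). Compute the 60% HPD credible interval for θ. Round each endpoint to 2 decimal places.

The posterior is unimodal and skewed, so the HPD interval has equal density at both endpoints and is the shortest 60% interval.
Solving f(6.25) = f(11.33) with F(11.33) − F(6.25) = 0.60 gives [6.25, 11.33].
For comparison, the equal-tailed interval is [6.88, 12.09]; the HPD is narrower and shifted toward the mode.

[6.25, 11.33]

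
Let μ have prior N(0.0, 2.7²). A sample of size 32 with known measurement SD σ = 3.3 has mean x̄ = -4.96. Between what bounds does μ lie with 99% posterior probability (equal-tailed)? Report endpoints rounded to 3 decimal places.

[-6.208, -3.270]

Posterior precision = 1/2.7² + 32/3.3² = 0.1372 + 2.9385 = 3.0756, so posterior SD = 0.5702.
Posterior mean = (0.0/2.7² + 32·-4.96/3.3²) / 3.0756 = -4.7388.
Interval: -4.7388 ± 2.576 × 0.5702 → [-6.208, -3.270].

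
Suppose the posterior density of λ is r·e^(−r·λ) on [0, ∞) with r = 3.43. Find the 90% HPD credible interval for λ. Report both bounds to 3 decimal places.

The exponential density is strictly decreasing on [0, ∞), so the HPD interval is anchored at 0: [0, q] with P(λ ≤ q) = 0.90.
q = −ln(1 − 0.90) / 3.43 = 2.3026 / 3.43 = 0.671.

[0.000, 0.671]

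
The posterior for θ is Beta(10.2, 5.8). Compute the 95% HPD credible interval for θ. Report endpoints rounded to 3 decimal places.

The posterior is unimodal and skewed, so the HPD interval has equal density at both endpoints and is the shortest 95% interval.
Solving f(0.409) = f(0.856) with F(0.856) − F(0.409) = 0.95 gives [0.409, 0.856].
For comparison, the equal-tailed interval is [0.396, 0.846]; the HPD is narrower and shifted toward the mode.

[0.409, 0.856]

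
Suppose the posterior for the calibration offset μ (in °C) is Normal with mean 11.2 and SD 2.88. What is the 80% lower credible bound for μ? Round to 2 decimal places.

8.78

Need L with P(μ ≥ L) = 0.80: L = 11.2 − z_{0.2}·2.88.
z = 0.842; L = 11.2 − 0.842 × 2.88 = 8.78.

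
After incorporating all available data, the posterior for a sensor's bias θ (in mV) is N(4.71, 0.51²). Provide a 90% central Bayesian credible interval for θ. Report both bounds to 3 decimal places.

The posterior is symmetric, so the 90% equal-tailed interval is θ = 4.71 ± z·0.51 with z = 1.645.
Half-width: 1.645 × 0.51 = 0.839.
4.71 − 0.839 = 3.871; 4.71 + 0.839 = 5.549.

[3.871, 5.549]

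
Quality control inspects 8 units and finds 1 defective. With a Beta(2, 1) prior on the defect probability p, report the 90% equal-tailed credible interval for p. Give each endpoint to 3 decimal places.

Posterior: Beta(2+1, 1+7) = Beta(3, 8).
Equal-tailed 90% interval: the 0.05 and 0.95 quantiles of Beta(3, 8).
Posterior mean ≈ 0.273, SD ≈ 0.129; a Normal approximation gives roughly [0.061, 0.484].
Exact: F⁻¹(0.05) = 0.087; F⁻¹(0.95) = 0.507.

[0.087, 0.507]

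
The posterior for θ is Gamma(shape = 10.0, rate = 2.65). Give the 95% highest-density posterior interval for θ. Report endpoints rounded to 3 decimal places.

[1.620, 6.152]

The posterior is unimodal and skewed, so the HPD interval has equal density at both endpoints and is the shortest 95% interval.
Solving f(1.620) = f(6.152) with F(6.152) − F(1.620) = 0.95 gives [1.620, 6.152].
For comparison, the equal-tailed interval is [1.810, 6.447]; the HPD is narrower and shifted toward the mode.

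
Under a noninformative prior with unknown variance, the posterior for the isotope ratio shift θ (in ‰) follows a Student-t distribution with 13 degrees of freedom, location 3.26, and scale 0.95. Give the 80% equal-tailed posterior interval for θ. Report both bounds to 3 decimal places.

The t_13 distribution is symmetric; the 80% interval is 3.26 ± t·0.95 with t_{0.9,13} = 1.350.
Half-width: 1.350 × 0.95 = 1.283.
3.26 − 1.283 = 1.977; 3.26 + 1.283 = 4.543.

[1.977, 4.543]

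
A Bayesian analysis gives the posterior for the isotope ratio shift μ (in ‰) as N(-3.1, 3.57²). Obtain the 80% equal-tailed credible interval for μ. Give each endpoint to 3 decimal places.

[-7.675, 1.475]

The posterior is symmetric, so the 80% equal-tailed interval is μ = -3.1 ± z·3.57 with z = 1.282.
Half-width: 1.282 × 3.57 = 4.575.
-3.1 − 4.575 = -7.675; -3.1 + 4.575 = 1.475.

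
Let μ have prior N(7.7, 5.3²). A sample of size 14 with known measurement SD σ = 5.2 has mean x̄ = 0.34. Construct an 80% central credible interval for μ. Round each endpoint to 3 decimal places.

Posterior precision = 1/5.3² + 14/5.2² = 0.0356 + 0.5178 = 0.5534, so posterior SD = 1.3443.
Posterior mean = (7.7/5.3² + 14·0.34/5.2²) / 0.5534 = 0.8135.
Interval: 0.8135 ± 1.282 × 1.3443 → [-0.909, 2.536].

[-0.909, 2.536]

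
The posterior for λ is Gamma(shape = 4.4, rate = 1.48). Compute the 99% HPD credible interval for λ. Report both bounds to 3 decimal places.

The posterior is unimodal and skewed, so the HPD interval has equal density at both endpoints and is the shortest 99% interval.
Solving f(0.355) = f(7.300) with F(7.300) − F(0.355) = 0.99 gives [0.355, 7.300].
For comparison, the equal-tailed interval is [0.559, 7.860]; the HPD is narrower and shifted toward the mode.

[0.355, 7.300]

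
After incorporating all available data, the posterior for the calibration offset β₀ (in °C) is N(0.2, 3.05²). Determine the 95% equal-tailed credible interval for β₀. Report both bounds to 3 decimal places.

The posterior is symmetric, so the 95% equal-tailed interval is β₀ = 0.2 ± z·3.05 with z = 1.960.
Half-width: 1.960 × 3.05 = 5.978.
0.2 − 5.978 = -5.778; 0.2 + 5.978 = 6.178.

[-5.778, 6.178]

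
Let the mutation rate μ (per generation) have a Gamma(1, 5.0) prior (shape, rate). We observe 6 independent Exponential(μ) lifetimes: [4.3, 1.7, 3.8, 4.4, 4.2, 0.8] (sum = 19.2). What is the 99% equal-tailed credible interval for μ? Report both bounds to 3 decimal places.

Posterior: Gamma(1+6, 5.0+19.2) = Gamma(7, 24.2) (shape, rate).
Equal-tailed 99% interval: Gamma(7, 24.2) quantiles at 0.005 and 0.995.
Posterior mean ≈ 0.289, SD ≈ 0.109; a Normal approximation gives roughly [0.008, 0.571].
Exact: lower = 0.084; upper = 0.647.

[0.084, 0.647]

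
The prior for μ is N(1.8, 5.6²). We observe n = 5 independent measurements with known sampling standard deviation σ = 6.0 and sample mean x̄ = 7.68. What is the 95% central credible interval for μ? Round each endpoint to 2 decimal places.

[1.84, 11.32]

Posterior precision = 1/5.6² + 5/6.0² = 0.0319 + 0.1389 = 0.1708, so posterior SD = 2.4198.
Posterior mean = (1.8/5.6² + 5·7.68/6.0²) / 0.1708 = 6.5821.
Interval: 6.5821 ± 1.960 × 2.4198 → [1.84, 11.32].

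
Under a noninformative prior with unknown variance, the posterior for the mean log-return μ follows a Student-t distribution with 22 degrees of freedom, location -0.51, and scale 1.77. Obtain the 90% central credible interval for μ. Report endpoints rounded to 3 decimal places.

[-3.549, 2.529]

The t_22 distribution is symmetric; the 90% interval is -0.51 ± t·1.77 with t_{0.95,22} = 1.717.
Half-width: 1.717 × 1.77 = 3.039.
-0.51 − 3.039 = -3.549; -0.51 + 3.039 = 2.529.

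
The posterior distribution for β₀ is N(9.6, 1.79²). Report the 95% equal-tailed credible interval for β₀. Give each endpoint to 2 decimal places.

[6.09, 13.11]

The posterior is symmetric, so the 95% equal-tailed interval is β₀ = 9.6 ± z·1.79 with z = 1.960.
Half-width: 1.960 × 1.79 = 3.51.
9.6 − 3.51 = 6.09; 9.6 + 3.51 = 13.11.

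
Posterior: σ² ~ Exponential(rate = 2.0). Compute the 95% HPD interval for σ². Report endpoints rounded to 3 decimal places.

[0.000, 1.498]

The exponential density is strictly decreasing on [0, ∞), so the HPD interval is anchored at 0: [0, q] with P(σ² ≤ q) = 0.95.
q = −ln(1 − 0.95) / 2.0 = 2.9957 / 2.0 = 1.498.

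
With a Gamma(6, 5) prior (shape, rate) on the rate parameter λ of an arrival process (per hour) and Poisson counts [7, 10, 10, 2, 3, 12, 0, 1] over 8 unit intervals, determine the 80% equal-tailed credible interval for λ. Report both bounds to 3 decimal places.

Posterior: Gamma(6+45, 5+8) = Gamma(51, 13) (shape, rate).
Equal-tailed 80% interval: Gamma(51, 13) quantiles at 0.1 and 0.9.
Posterior mean ≈ 3.923, SD ≈ 0.549; a Normal approximation gives roughly [3.219, 4.627].
Exact: lower = 3.238; upper = 4.641.

[3.238, 4.641]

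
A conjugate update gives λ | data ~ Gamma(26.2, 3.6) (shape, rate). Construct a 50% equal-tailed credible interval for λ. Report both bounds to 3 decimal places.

Posterior: Gamma(shape 26.2, rate 3.6).
Equal-tailed 50% interval: Gamma(26.2, 3.6) quantiles at 0.25 and 0.75.
Posterior mean ≈ 7.278, SD ≈ 1.422; a Normal approximation gives roughly [6.319, 8.237].
Exact: lower = 6.275; upper = 8.180.

[6.275, 8.180]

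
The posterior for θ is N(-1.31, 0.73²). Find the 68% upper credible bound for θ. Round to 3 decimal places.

-0.969

Need U with P(θ ≤ U) = 0.68: U = -1.31 + z_{0.32}·0.73.
z = 0.468; U = -1.31 + 0.468 × 0.73 = -0.969.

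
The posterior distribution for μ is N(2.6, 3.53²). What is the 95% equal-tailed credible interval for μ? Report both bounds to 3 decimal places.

[-4.319, 9.519]

The posterior is symmetric, so the 95% equal-tailed interval is μ = 2.6 ± z·3.53 with z = 1.960.
Half-width: 1.960 × 3.53 = 6.919.
2.6 − 6.919 = -4.319; 2.6 + 6.919 = 9.519.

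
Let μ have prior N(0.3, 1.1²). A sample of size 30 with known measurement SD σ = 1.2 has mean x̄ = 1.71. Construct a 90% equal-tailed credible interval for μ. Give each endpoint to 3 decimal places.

Posterior precision = 1/1.1² + 30/1.2² = 0.8264 + 20.8333 = 21.6598, so posterior SD = 0.2149.
Posterior mean = (0.3/1.1² + 30·1.71/1.2²) / 21.6598 = 1.6562.
Interval: 1.6562 ± 1.645 × 0.2149 → [1.303, 2.010].

[1.303, 2.010]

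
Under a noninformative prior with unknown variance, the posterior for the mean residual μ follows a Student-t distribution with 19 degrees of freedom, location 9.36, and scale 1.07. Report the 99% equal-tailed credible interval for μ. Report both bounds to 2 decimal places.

The t_19 distribution is symmetric; the 99% interval is 9.36 ± t·1.07 with t_{0.995,19} = 2.861.
Half-width: 2.861 × 1.07 = 3.06.
9.36 − 3.06 = 6.30; 9.36 + 3.06 = 12.42.

[6.30, 12.42]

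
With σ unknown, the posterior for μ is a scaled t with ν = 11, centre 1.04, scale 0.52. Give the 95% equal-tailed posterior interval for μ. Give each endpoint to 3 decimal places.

[-0.105, 2.185]

The t_11 distribution is symmetric; the 95% interval is 1.04 ± t·0.52 with t_{0.975,11} = 2.201.
Half-width: 2.201 × 0.52 = 1.145.
1.04 − 1.145 = -0.105; 1.04 + 1.145 = 2.185.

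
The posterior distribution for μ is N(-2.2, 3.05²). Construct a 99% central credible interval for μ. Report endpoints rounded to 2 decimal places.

The posterior is symmetric, so the 99% equal-tailed interval is μ = -2.2 ± z·3.05 with z = 2.576.
Half-width: 2.576 × 3.05 = 7.86.
-2.2 − 7.86 = -10.06; -2.2 + 7.86 = 5.66.

[-10.06, 5.66]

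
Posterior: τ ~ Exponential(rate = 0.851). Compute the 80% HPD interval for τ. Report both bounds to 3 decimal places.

The exponential density is strictly decreasing on [0, ∞), so the HPD interval is anchored at 0: [0, q] with P(τ ≤ q) = 0.80.
q = −ln(1 − 0.80) / 0.851 = 1.6094 / 0.851 = 1.891.

[0.000, 1.891]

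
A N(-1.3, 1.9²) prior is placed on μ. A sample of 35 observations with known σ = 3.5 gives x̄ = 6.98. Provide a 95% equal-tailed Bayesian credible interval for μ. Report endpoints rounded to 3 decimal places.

Posterior precision = 1/1.9² + 35/3.5² = 0.2770 + 2.8571 = 3.1342, so posterior SD = 0.5649.
Posterior mean = (-1.3/1.9² + 35·6.98/3.5²) / 3.1342 = 6.2482.
Interval: 6.2482 ± 1.960 × 0.5649 → [5.141, 7.355].

[5.141, 7.355]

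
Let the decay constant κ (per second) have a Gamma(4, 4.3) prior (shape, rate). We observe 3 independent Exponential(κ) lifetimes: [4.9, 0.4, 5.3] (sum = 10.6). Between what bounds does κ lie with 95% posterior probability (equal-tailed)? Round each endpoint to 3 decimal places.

[0.189, 0.876]

Posterior: Gamma(4+3, 4.3+10.6) = Gamma(7, 14.9) (shape, rate).
Equal-tailed 95% interval: Gamma(7, 14.9) quantiles at 0.025 and 0.975.
Posterior mean ≈ 0.470, SD ≈ 0.178; a Normal approximation gives roughly [0.122, 0.818].
Exact: lower = 0.189; upper = 0.876.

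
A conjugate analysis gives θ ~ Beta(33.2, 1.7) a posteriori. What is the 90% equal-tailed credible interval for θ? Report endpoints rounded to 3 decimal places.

Posterior: Beta(33.2, 1.7).
Equal-tailed 90% interval: the 0.05 and 0.95 quantiles of Beta(33.2, 1.7).
Posterior mean ≈ 0.951, SD ≈ 0.036; a Normal approximation gives roughly [0.892, 1.010].
Exact: F⁻¹(0.05) = 0.881; F⁻¹(0.95) = 0.993.

[0.881, 0.993]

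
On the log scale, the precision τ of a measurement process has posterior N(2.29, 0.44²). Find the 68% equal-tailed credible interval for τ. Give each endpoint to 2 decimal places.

[6.38, 15.30]

On the log scale the 68% interval is 2.29 ± 0.994 × 0.44 = [1.8524, 2.7276].
Exponentiate: [e^1.8524, e^2.7276] = [6.38, 15.30].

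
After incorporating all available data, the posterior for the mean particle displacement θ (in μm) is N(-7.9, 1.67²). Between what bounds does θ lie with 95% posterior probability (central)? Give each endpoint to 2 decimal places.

[-11.17, -4.63]

The posterior is symmetric, so the 95% equal-tailed interval is θ = -7.9 ± z·1.67 with z = 1.960.
Half-width: 1.960 × 1.67 = 3.27.
-7.9 − 3.27 = -11.17; -7.9 + 3.27 = -4.63.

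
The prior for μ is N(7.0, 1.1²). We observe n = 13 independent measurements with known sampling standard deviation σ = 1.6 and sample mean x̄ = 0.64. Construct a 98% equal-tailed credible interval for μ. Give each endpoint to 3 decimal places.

[0.573, 2.488]

Posterior precision = 1/1.1² + 13/1.6² = 0.8264 + 5.0781 = 5.9046, so posterior SD = 0.4115.
Posterior mean = (7.0/1.1² + 13·0.64/1.6²) / 5.9046 = 1.5302.
Interval: 1.5302 ± 2.326 × 0.4115 → [0.573, 2.488].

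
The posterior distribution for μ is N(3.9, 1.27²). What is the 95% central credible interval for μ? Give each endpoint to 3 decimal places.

The posterior is symmetric, so the 95% equal-tailed interval is μ = 3.9 ± z·1.27 with z = 1.960.
Half-width: 1.960 × 1.27 = 2.489.
3.9 − 2.489 = 1.411; 3.9 + 2.489 = 6.389.

[1.411, 6.389]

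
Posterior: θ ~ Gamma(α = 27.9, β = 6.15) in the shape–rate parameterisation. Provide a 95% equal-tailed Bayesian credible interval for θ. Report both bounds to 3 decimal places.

[3.012, 6.368]

Posterior: Gamma(shape 27.9, rate 6.15).
Equal-tailed 95% interval: Gamma(27.9, 6.15) quantiles at 0.025 and 0.975.
Posterior mean ≈ 4.537, SD ≈ 0.859; a Normal approximation gives roughly [2.853, 6.220].
Exact: lower = 3.012; upper = 6.368.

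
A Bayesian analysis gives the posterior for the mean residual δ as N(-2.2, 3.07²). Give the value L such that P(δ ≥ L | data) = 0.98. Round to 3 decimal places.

-8.505

Need L with P(δ ≥ L) = 0.98: L = -2.2 − z_{0.02}·3.07.
z = 2.054; L = -2.2 − 2.054 × 3.07 = -8.505.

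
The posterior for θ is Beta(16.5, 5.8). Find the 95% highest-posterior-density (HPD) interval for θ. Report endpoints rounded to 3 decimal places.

The posterior is unimodal and skewed, so the HPD interval has equal density at both endpoints and is the shortest 95% interval.
Solving f(0.561) = f(0.907) with F(0.907) − F(0.561) = 0.95 gives [0.561, 0.907].
For comparison, the equal-tailed interval is [0.544, 0.895]; the HPD is narrower and shifted toward the mode.

[0.561, 0.907]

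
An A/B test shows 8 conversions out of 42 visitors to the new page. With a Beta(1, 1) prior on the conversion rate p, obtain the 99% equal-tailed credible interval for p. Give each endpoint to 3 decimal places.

[0.077, 0.381]

Posterior: Beta(1+8, 1+34) = Beta(9, 35).
Equal-tailed 99% interval: the 0.005 and 0.995 quantiles of Beta(9, 35).
Posterior mean ≈ 0.205, SD ≈ 0.060; a Normal approximation gives roughly [0.050, 0.359].
Exact: F⁻¹(0.005) = 0.077; F⁻¹(0.995) = 0.381.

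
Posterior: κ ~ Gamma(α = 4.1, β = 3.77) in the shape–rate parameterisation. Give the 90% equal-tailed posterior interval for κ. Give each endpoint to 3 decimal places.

Posterior: Gamma(shape 4.1, rate 3.77).
Equal-tailed 90% interval: Gamma(4.1, 3.77) quantiles at 0.05 and 0.95.
Posterior mean ≈ 1.088, SD ≈ 0.537; a Normal approximation gives roughly [0.204, 1.971].
Exact: lower = 0.378; upper = 2.094.

[0.378, 2.094]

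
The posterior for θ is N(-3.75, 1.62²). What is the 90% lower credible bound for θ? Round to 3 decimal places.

Need L with P(θ ≥ L) = 0.90: L = -3.75 − z_{0.1}·1.62.
z = 1.282; L = -3.75 − 1.282 × 1.62 = -5.826.

-5.826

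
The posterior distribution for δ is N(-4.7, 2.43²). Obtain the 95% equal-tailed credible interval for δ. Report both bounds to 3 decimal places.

The posterior is symmetric, so the 95% equal-tailed interval is δ = -4.7 ± z·2.43 with z = 1.960.
Half-width: 1.960 × 2.43 = 4.763.
-4.7 − 4.763 = -9.463; -4.7 + 4.763 = 0.063.

[-9.463, 0.063]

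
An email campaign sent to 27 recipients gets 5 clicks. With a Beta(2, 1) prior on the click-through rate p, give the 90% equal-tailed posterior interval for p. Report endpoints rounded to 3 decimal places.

Posterior: Beta(2+5, 1+22) = Beta(7, 23).
Equal-tailed 90% interval: the 0.05 and 0.95 quantiles of Beta(7, 23).
Posterior mean ≈ 0.233, SD ≈ 0.076; a Normal approximation gives roughly [0.108, 0.358].
Exact: F⁻¹(0.05) = 0.119; F⁻¹(0.95) = 0.368.

[0.119, 0.368]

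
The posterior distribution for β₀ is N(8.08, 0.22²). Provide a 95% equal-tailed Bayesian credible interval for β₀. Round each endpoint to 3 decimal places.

The posterior is symmetric, so the 95% equal-tailed interval is β₀ = 8.08 ± z·0.22 with z = 1.960.
Half-width: 1.960 × 0.22 = 0.431.
8.08 − 0.431 = 7.649; 8.08 + 0.431 = 8.511.

[7.649, 8.511]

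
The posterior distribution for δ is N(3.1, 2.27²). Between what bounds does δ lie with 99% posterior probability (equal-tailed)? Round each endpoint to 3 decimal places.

The posterior is symmetric, so the 99% equal-tailed interval is δ = 3.1 ± z·2.27 with z = 2.576.
Half-width: 2.576 × 2.27 = 5.847.
3.1 − 5.847 = -2.747; 3.1 + 5.847 = 8.947.

[-2.747, 8.947]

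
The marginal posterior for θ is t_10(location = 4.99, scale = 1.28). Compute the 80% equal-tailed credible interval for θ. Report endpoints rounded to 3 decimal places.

The t_10 distribution is symmetric; the 80% interval is 4.99 ± t·1.28 with t_{0.9,10} = 1.372.
Half-width: 1.372 × 1.28 = 1.756.
4.99 − 1.756 = 3.234; 4.99 + 1.756 = 6.746.

[3.234, 6.746]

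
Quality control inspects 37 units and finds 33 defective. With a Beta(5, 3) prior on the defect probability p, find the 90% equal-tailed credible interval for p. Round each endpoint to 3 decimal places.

Posterior: Beta(5+33, 3+4) = Beta(38, 7).
Equal-tailed 90% interval: the 0.05 and 0.95 quantiles of Beta(38, 7).
Posterior mean ≈ 0.844, SD ≈ 0.053; a Normal approximation gives roughly [0.757, 0.932].
Exact: F⁻¹(0.05) = 0.748; F⁻¹(0.95) = 0.923.

[0.748, 0.923]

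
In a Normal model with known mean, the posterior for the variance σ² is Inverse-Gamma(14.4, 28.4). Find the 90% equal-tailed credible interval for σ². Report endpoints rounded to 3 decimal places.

Inverse-Gamma(14.4, 28.4) quantiles: F⁻¹(0.05) and F⁻¹(0.95).
Equivalently, 1/σ² ~ Gamma(14.4, rate = 28.4); invert its 0.95 and 0.05 quantiles.
Posterior mean ≈ 2.119, SD ≈ 0.602; a Normal approximation gives roughly [1.129, 3.109].
Exact: lower = 1.342; upper = 3.236.

[1.342, 3.236]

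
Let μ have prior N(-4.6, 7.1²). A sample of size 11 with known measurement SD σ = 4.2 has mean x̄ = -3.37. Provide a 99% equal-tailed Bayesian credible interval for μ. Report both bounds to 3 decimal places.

Posterior precision = 1/7.1² + 11/4.2² = 0.0198 + 0.6236 = 0.6434, so posterior SD = 1.2467.
Posterior mean = (-4.6/7.1² + 11·-3.37/4.2²) / 0.6434 = -3.4079.
Interval: -3.4079 ± 2.576 × 1.2467 → [-6.619, -0.197].

[-6.619, -0.197]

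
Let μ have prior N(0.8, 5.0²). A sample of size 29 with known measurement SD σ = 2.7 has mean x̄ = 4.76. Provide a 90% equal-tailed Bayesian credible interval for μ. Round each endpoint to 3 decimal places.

[3.900, 5.541]

Posterior precision = 1/5.0² + 29/2.7² = 0.0400 + 3.9781 = 4.0181, so posterior SD = 0.4989.
Posterior mean = (0.8/5.0² + 29·4.76/2.7²) / 4.0181 = 4.7206.
Interval: 4.7206 ± 1.645 × 0.4989 → [3.900, 5.541].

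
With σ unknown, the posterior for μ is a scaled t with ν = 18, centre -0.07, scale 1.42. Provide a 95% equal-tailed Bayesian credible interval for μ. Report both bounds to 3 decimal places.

[-3.053, 2.913]

The t_18 distribution is symmetric; the 95% interval is -0.07 ± t·1.42 with t_{0.975,18} = 2.101.
Half-width: 2.101 × 1.42 = 2.983.
-0.07 − 2.983 = -3.053; -0.07 + 2.983 = 2.913.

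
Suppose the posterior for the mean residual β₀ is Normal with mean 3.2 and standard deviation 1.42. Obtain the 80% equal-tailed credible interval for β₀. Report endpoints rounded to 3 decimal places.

The posterior is symmetric, so the 80% equal-tailed interval is β₀ = 3.2 ± z·1.42 with z = 1.282.
Half-width: 1.282 × 1.42 = 1.820.
3.2 − 1.820 = 1.380; 3.2 + 1.820 = 5.020.

[1.380, 5.020]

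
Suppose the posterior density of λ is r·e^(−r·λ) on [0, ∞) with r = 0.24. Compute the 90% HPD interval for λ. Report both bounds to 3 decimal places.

The exponential density is strictly decreasing on [0, ∞), so the HPD interval is anchored at 0: [0, q] with P(λ ≤ q) = 0.90.
q = −ln(1 − 0.90) / 0.24 = 2.3026 / 0.24 = 9.594.

[0.000, 9.594]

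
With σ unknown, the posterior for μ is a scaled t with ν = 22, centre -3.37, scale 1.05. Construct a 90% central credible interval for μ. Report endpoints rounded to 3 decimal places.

[-5.173, -1.567]

The t_22 distribution is symmetric; the 90% interval is -3.37 ± t·1.05 with t_{0.95,22} = 1.717.
Half-width: 1.717 × 1.05 = 1.803.
-3.37 − 1.803 = -5.173; -3.37 + 1.803 = -1.567.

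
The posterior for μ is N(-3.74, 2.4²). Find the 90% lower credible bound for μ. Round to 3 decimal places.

Need L with P(μ ≥ L) = 0.90: L = -3.74 − z_{0.1}·2.4.
z = 1.282; L = -3.74 − 1.282 × 2.4 = -6.816.

-6.816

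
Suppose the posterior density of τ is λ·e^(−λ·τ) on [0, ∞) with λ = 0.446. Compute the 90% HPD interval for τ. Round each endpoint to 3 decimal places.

[0.000, 5.163]

The exponential density is strictly decreasing on [0, ∞), so the HPD interval is anchored at 0: [0, q] with P(τ ≤ q) = 0.90.
q = −ln(1 − 0.90) / 0.446 = 2.3026 / 0.446 = 5.163.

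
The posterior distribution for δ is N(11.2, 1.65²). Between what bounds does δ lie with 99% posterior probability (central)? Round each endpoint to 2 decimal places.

[6.95, 15.45]

The posterior is symmetric, so the 99% equal-tailed interval is δ = 11.2 ± z·1.65 with z = 2.576.
Half-width: 2.576 × 1.65 = 4.25.
11.2 − 4.25 = 6.95; 11.2 + 4.25 = 15.45.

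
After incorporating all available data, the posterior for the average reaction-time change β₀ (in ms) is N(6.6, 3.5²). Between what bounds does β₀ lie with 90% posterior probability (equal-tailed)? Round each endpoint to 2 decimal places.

The posterior is symmetric, so the 90% equal-tailed interval is β₀ = 6.6 ± z·3.5 with z = 1.645.
Half-width: 1.645 × 3.5 = 5.76.
6.6 − 5.76 = 0.84; 6.6 + 5.76 = 12.36.

[0.84, 12.36]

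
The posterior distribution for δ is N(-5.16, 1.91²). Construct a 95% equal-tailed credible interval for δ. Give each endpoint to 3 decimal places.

The posterior is symmetric, so the 95% equal-tailed interval is δ = -5.16 ± z·1.91 with z = 1.960.
Half-width: 1.960 × 1.91 = 3.744.
-5.16 − 3.744 = -8.904; -5.16 + 3.744 = -1.416.

[-8.904, -1.416]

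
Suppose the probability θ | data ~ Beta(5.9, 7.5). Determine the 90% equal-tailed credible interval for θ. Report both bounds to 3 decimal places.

[0.230, 0.661]

Posterior: Beta(5.9, 7.5).
Equal-tailed 90% interval: the 0.05 and 0.95 quantiles of Beta(5.9, 7.5).
Posterior mean ≈ 0.440, SD ≈ 0.131; a Normal approximation gives roughly [0.225, 0.655].
Exact: F⁻¹(0.05) = 0.230; F⁻¹(0.95) = 0.661.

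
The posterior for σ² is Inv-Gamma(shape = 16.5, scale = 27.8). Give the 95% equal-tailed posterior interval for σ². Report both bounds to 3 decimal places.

Inverse-Gamma(16.5, 27.8) quantiles: F⁻¹(0.025) and F⁻¹(0.975).
Equivalently, 1/σ² ~ Gamma(16.5, rate = 27.8); invert its 0.975 and 0.025 quantiles.
Posterior mean ≈ 1.794, SD ≈ 0.471; a Normal approximation gives roughly [0.870, 2.717].
Exact: lower = 1.096; upper = 2.919.

[1.096, 2.919]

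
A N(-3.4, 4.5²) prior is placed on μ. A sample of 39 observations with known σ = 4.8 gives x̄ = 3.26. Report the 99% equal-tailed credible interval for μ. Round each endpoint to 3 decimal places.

[1.120, 5.023]

Posterior precision = 1/4.5² + 39/4.8² = 0.0494 + 1.6927 = 1.7421, so posterior SD = 0.7576.
Posterior mean = (-3.4/4.5² + 39·3.26/4.8²) / 1.7421 = 3.0712.
Interval: 3.0712 ± 2.576 × 0.7576 → [1.120, 5.023].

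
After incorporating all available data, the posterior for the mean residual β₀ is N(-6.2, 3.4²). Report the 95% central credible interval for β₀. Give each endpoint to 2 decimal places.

[-12.86, 0.46]

The posterior is symmetric, so the 95% equal-tailed interval is β₀ = -6.2 ± z·3.4 with z = 1.960.
Half-width: 1.960 × 3.4 = 6.66.
-6.2 − 6.66 = -12.86; -6.2 + 6.66 = 0.46.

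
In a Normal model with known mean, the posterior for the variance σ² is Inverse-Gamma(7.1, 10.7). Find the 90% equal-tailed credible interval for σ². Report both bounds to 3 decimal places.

Inverse-Gamma(7.1, 10.7) quantiles: F⁻¹(0.05) and F⁻¹(0.95).
Equivalently, 1/σ² ~ Gamma(7.1, rate = 10.7); invert its 0.95 and 0.05 quantiles.
Posterior mean ≈ 1.754, SD ≈ 0.777; a Normal approximation gives roughly [0.476, 3.032].
Exact: lower = 0.894; upper = 3.190.

[0.894, 3.190]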